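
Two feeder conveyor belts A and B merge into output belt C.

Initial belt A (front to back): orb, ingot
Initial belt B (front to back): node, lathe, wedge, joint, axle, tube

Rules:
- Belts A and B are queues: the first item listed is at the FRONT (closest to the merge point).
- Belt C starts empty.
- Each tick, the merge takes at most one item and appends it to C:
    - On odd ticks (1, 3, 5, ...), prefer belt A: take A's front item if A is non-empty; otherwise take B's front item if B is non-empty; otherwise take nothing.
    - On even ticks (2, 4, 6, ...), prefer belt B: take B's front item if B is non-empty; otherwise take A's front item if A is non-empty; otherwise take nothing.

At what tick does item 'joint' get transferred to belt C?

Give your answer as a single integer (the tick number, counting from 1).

Answer: 6

Derivation:
Tick 1: prefer A, take orb from A; A=[ingot] B=[node,lathe,wedge,joint,axle,tube] C=[orb]
Tick 2: prefer B, take node from B; A=[ingot] B=[lathe,wedge,joint,axle,tube] C=[orb,node]
Tick 3: prefer A, take ingot from A; A=[-] B=[lathe,wedge,joint,axle,tube] C=[orb,node,ingot]
Tick 4: prefer B, take lathe from B; A=[-] B=[wedge,joint,axle,tube] C=[orb,node,ingot,lathe]
Tick 5: prefer A, take wedge from B; A=[-] B=[joint,axle,tube] C=[orb,node,ingot,lathe,wedge]
Tick 6: prefer B, take joint from B; A=[-] B=[axle,tube] C=[orb,node,ingot,lathe,wedge,joint]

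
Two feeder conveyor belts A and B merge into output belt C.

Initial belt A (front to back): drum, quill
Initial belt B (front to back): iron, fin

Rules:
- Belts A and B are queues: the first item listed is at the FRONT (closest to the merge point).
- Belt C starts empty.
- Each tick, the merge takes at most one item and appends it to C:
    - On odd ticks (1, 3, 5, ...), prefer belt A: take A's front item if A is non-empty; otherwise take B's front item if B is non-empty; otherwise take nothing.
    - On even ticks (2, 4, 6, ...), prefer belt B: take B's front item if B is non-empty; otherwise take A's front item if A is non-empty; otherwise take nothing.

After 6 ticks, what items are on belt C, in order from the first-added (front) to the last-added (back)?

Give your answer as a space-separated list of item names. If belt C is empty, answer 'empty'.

Tick 1: prefer A, take drum from A; A=[quill] B=[iron,fin] C=[drum]
Tick 2: prefer B, take iron from B; A=[quill] B=[fin] C=[drum,iron]
Tick 3: prefer A, take quill from A; A=[-] B=[fin] C=[drum,iron,quill]
Tick 4: prefer B, take fin from B; A=[-] B=[-] C=[drum,iron,quill,fin]
Tick 5: prefer A, both empty, nothing taken; A=[-] B=[-] C=[drum,iron,quill,fin]
Tick 6: prefer B, both empty, nothing taken; A=[-] B=[-] C=[drum,iron,quill,fin]

Answer: drum iron quill fin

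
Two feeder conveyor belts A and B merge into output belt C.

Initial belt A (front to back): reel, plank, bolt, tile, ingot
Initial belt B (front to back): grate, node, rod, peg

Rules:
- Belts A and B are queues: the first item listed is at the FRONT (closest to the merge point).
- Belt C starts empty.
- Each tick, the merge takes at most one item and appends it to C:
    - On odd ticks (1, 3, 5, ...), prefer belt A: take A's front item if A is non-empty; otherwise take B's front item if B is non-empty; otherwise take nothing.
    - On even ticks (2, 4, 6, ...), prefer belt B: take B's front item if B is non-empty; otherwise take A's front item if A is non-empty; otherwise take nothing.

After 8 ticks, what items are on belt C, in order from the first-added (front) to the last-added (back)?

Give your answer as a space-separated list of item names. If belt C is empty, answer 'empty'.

Answer: reel grate plank node bolt rod tile peg

Derivation:
Tick 1: prefer A, take reel from A; A=[plank,bolt,tile,ingot] B=[grate,node,rod,peg] C=[reel]
Tick 2: prefer B, take grate from B; A=[plank,bolt,tile,ingot] B=[node,rod,peg] C=[reel,grate]
Tick 3: prefer A, take plank from A; A=[bolt,tile,ingot] B=[node,rod,peg] C=[reel,grate,plank]
Tick 4: prefer B, take node from B; A=[bolt,tile,ingot] B=[rod,peg] C=[reel,grate,plank,node]
Tick 5: prefer A, take bolt from A; A=[tile,ingot] B=[rod,peg] C=[reel,grate,plank,node,bolt]
Tick 6: prefer B, take rod from B; A=[tile,ingot] B=[peg] C=[reel,grate,plank,node,bolt,rod]
Tick 7: prefer A, take tile from A; A=[ingot] B=[peg] C=[reel,grate,plank,node,bolt,rod,tile]
Tick 8: prefer B, take peg from B; A=[ingot] B=[-] C=[reel,grate,plank,node,bolt,rod,tile,peg]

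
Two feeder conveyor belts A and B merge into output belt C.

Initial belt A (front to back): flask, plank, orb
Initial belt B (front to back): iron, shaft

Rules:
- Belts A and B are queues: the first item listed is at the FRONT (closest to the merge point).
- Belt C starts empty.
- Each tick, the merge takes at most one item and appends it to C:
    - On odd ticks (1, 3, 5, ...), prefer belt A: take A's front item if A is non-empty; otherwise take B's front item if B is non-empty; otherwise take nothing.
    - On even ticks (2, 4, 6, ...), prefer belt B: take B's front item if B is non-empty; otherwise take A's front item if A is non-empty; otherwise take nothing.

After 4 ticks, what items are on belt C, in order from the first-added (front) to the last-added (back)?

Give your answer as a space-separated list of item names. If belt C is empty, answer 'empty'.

Answer: flask iron plank shaft

Derivation:
Tick 1: prefer A, take flask from A; A=[plank,orb] B=[iron,shaft] C=[flask]
Tick 2: prefer B, take iron from B; A=[plank,orb] B=[shaft] C=[flask,iron]
Tick 3: prefer A, take plank from A; A=[orb] B=[shaft] C=[flask,iron,plank]
Tick 4: prefer B, take shaft from B; A=[orb] B=[-] C=[flask,iron,plank,shaft]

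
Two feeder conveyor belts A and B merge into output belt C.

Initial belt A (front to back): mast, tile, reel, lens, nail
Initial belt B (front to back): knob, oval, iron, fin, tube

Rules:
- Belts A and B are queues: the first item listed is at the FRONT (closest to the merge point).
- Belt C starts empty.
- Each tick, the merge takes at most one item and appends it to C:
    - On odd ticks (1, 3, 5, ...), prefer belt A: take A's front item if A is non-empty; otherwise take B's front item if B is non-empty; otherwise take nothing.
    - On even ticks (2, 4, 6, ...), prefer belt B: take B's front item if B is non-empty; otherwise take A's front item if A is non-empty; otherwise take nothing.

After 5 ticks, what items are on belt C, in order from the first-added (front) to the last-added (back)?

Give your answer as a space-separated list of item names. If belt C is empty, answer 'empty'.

Answer: mast knob tile oval reel

Derivation:
Tick 1: prefer A, take mast from A; A=[tile,reel,lens,nail] B=[knob,oval,iron,fin,tube] C=[mast]
Tick 2: prefer B, take knob from B; A=[tile,reel,lens,nail] B=[oval,iron,fin,tube] C=[mast,knob]
Tick 3: prefer A, take tile from A; A=[reel,lens,nail] B=[oval,iron,fin,tube] C=[mast,knob,tile]
Tick 4: prefer B, take oval from B; A=[reel,lens,nail] B=[iron,fin,tube] C=[mast,knob,tile,oval]
Tick 5: prefer A, take reel from A; A=[lens,nail] B=[iron,fin,tube] C=[mast,knob,tile,oval,reel]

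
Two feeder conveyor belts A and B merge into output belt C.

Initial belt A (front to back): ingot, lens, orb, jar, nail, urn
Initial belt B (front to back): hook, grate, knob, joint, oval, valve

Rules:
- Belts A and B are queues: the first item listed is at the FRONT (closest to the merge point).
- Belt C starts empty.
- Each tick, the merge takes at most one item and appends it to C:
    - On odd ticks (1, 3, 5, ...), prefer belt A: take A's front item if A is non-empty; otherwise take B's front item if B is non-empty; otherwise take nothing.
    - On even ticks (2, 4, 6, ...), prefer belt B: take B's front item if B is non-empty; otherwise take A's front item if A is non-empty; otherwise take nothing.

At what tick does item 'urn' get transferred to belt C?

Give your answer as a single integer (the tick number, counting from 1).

Answer: 11

Derivation:
Tick 1: prefer A, take ingot from A; A=[lens,orb,jar,nail,urn] B=[hook,grate,knob,joint,oval,valve] C=[ingot]
Tick 2: prefer B, take hook from B; A=[lens,orb,jar,nail,urn] B=[grate,knob,joint,oval,valve] C=[ingot,hook]
Tick 3: prefer A, take lens from A; A=[orb,jar,nail,urn] B=[grate,knob,joint,oval,valve] C=[ingot,hook,lens]
Tick 4: prefer B, take grate from B; A=[orb,jar,nail,urn] B=[knob,joint,oval,valve] C=[ingot,hook,lens,grate]
Tick 5: prefer A, take orb from A; A=[jar,nail,urn] B=[knob,joint,oval,valve] C=[ingot,hook,lens,grate,orb]
Tick 6: prefer B, take knob from B; A=[jar,nail,urn] B=[joint,oval,valve] C=[ingot,hook,lens,grate,orb,knob]
Tick 7: prefer A, take jar from A; A=[nail,urn] B=[joint,oval,valve] C=[ingot,hook,lens,grate,orb,knob,jar]
Tick 8: prefer B, take joint from B; A=[nail,urn] B=[oval,valve] C=[ingot,hook,lens,grate,orb,knob,jar,joint]
Tick 9: prefer A, take nail from A; A=[urn] B=[oval,valve] C=[ingot,hook,lens,grate,orb,knob,jar,joint,nail]
Tick 10: prefer B, take oval from B; A=[urn] B=[valve] C=[ingot,hook,lens,grate,orb,knob,jar,joint,nail,oval]
Tick 11: prefer A, take urn from A; A=[-] B=[valve] C=[ingot,hook,lens,grate,orb,knob,jar,joint,nail,oval,urn]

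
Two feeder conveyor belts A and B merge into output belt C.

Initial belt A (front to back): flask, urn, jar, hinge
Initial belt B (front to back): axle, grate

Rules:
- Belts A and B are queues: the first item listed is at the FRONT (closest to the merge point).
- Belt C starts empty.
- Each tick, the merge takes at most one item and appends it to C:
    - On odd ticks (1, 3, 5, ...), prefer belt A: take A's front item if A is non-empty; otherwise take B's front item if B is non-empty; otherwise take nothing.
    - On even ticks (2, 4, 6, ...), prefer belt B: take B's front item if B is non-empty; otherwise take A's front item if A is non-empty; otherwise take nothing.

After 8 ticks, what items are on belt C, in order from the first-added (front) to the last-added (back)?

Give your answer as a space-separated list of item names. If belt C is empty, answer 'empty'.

Answer: flask axle urn grate jar hinge

Derivation:
Tick 1: prefer A, take flask from A; A=[urn,jar,hinge] B=[axle,grate] C=[flask]
Tick 2: prefer B, take axle from B; A=[urn,jar,hinge] B=[grate] C=[flask,axle]
Tick 3: prefer A, take urn from A; A=[jar,hinge] B=[grate] C=[flask,axle,urn]
Tick 4: prefer B, take grate from B; A=[jar,hinge] B=[-] C=[flask,axle,urn,grate]
Tick 5: prefer A, take jar from A; A=[hinge] B=[-] C=[flask,axle,urn,grate,jar]
Tick 6: prefer B, take hinge from A; A=[-] B=[-] C=[flask,axle,urn,grate,jar,hinge]
Tick 7: prefer A, both empty, nothing taken; A=[-] B=[-] C=[flask,axle,urn,grate,jar,hinge]
Tick 8: prefer B, both empty, nothing taken; A=[-] B=[-] C=[flask,axle,urn,grate,jar,hinge]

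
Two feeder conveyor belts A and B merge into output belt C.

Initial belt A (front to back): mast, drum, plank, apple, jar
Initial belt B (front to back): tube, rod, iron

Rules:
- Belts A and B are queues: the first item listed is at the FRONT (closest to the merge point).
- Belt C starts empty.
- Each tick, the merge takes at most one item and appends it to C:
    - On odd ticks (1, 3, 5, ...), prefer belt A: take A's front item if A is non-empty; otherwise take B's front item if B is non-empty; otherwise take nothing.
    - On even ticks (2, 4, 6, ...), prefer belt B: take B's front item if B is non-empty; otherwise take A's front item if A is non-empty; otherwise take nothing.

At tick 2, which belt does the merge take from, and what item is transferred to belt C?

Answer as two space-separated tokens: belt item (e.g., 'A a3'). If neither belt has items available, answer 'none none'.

Answer: B tube

Derivation:
Tick 1: prefer A, take mast from A; A=[drum,plank,apple,jar] B=[tube,rod,iron] C=[mast]
Tick 2: prefer B, take tube from B; A=[drum,plank,apple,jar] B=[rod,iron] C=[mast,tube]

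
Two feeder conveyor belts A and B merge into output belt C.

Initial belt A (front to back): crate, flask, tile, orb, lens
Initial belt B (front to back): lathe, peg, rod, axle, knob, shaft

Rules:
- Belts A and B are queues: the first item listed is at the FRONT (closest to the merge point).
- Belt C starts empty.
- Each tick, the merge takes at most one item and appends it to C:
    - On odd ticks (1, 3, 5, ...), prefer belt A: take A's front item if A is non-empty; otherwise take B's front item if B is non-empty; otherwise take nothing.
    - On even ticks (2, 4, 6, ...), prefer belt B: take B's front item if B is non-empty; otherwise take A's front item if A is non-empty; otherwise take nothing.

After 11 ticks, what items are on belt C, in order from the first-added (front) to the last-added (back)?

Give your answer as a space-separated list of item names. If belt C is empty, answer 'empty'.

Tick 1: prefer A, take crate from A; A=[flask,tile,orb,lens] B=[lathe,peg,rod,axle,knob,shaft] C=[crate]
Tick 2: prefer B, take lathe from B; A=[flask,tile,orb,lens] B=[peg,rod,axle,knob,shaft] C=[crate,lathe]
Tick 3: prefer A, take flask from A; A=[tile,orb,lens] B=[peg,rod,axle,knob,shaft] C=[crate,lathe,flask]
Tick 4: prefer B, take peg from B; A=[tile,orb,lens] B=[rod,axle,knob,shaft] C=[crate,lathe,flask,peg]
Tick 5: prefer A, take tile from A; A=[orb,lens] B=[rod,axle,knob,shaft] C=[crate,lathe,flask,peg,tile]
Tick 6: prefer B, take rod from B; A=[orb,lens] B=[axle,knob,shaft] C=[crate,lathe,flask,peg,tile,rod]
Tick 7: prefer A, take orb from A; A=[lens] B=[axle,knob,shaft] C=[crate,lathe,flask,peg,tile,rod,orb]
Tick 8: prefer B, take axle from B; A=[lens] B=[knob,shaft] C=[crate,lathe,flask,peg,tile,rod,orb,axle]
Tick 9: prefer A, take lens from A; A=[-] B=[knob,shaft] C=[crate,lathe,flask,peg,tile,rod,orb,axle,lens]
Tick 10: prefer B, take knob from B; A=[-] B=[shaft] C=[crate,lathe,flask,peg,tile,rod,orb,axle,lens,knob]
Tick 11: prefer A, take shaft from B; A=[-] B=[-] C=[crate,lathe,flask,peg,tile,rod,orb,axle,lens,knob,shaft]

Answer: crate lathe flask peg tile rod orb axle lens knob shaft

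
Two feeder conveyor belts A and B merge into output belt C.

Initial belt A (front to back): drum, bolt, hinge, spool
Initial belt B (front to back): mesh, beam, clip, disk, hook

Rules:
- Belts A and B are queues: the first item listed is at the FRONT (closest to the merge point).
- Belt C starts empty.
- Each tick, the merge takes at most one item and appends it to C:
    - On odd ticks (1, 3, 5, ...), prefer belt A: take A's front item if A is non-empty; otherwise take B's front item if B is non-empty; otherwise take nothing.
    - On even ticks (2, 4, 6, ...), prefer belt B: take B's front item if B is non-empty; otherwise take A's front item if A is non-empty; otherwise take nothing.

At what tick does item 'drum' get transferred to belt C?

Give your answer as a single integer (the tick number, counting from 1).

Answer: 1

Derivation:
Tick 1: prefer A, take drum from A; A=[bolt,hinge,spool] B=[mesh,beam,clip,disk,hook] C=[drum]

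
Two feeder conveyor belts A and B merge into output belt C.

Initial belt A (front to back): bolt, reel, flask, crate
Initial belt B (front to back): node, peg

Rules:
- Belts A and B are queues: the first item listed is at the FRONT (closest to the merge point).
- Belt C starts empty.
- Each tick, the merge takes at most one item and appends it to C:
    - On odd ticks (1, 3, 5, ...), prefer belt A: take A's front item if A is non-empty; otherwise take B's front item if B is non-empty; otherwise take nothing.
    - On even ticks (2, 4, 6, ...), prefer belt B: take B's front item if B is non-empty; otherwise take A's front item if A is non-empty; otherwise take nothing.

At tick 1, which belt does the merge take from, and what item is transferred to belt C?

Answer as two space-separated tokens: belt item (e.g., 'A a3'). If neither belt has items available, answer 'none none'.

Tick 1: prefer A, take bolt from A; A=[reel,flask,crate] B=[node,peg] C=[bolt]

Answer: A bolt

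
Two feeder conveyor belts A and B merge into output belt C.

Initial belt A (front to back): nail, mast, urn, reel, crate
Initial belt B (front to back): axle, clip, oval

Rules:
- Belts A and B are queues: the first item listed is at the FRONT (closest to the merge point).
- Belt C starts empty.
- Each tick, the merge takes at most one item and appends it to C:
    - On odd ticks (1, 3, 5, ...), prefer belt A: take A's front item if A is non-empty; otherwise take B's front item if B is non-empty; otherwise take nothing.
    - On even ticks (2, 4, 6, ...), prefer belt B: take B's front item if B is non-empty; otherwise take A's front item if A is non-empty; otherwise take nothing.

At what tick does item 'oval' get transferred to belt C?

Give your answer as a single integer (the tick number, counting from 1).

Answer: 6

Derivation:
Tick 1: prefer A, take nail from A; A=[mast,urn,reel,crate] B=[axle,clip,oval] C=[nail]
Tick 2: prefer B, take axle from B; A=[mast,urn,reel,crate] B=[clip,oval] C=[nail,axle]
Tick 3: prefer A, take mast from A; A=[urn,reel,crate] B=[clip,oval] C=[nail,axle,mast]
Tick 4: prefer B, take clip from B; A=[urn,reel,crate] B=[oval] C=[nail,axle,mast,clip]
Tick 5: prefer A, take urn from A; A=[reel,crate] B=[oval] C=[nail,axle,mast,clip,urn]
Tick 6: prefer B, take oval from B; A=[reel,crate] B=[-] C=[nail,axle,mast,clip,urn,oval]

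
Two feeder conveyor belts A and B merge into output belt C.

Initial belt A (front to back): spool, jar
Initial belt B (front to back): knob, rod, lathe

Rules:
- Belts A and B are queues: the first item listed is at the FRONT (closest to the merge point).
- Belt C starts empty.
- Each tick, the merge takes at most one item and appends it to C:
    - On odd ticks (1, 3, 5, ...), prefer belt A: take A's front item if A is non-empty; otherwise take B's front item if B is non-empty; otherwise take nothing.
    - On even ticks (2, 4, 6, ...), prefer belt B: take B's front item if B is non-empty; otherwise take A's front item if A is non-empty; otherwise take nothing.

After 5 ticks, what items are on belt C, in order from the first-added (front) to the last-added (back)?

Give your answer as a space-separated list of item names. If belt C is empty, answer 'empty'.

Answer: spool knob jar rod lathe

Derivation:
Tick 1: prefer A, take spool from A; A=[jar] B=[knob,rod,lathe] C=[spool]
Tick 2: prefer B, take knob from B; A=[jar] B=[rod,lathe] C=[spool,knob]
Tick 3: prefer A, take jar from A; A=[-] B=[rod,lathe] C=[spool,knob,jar]
Tick 4: prefer B, take rod from B; A=[-] B=[lathe] C=[spool,knob,jar,rod]
Tick 5: prefer A, take lathe from B; A=[-] B=[-] C=[spool,knob,jar,rod,lathe]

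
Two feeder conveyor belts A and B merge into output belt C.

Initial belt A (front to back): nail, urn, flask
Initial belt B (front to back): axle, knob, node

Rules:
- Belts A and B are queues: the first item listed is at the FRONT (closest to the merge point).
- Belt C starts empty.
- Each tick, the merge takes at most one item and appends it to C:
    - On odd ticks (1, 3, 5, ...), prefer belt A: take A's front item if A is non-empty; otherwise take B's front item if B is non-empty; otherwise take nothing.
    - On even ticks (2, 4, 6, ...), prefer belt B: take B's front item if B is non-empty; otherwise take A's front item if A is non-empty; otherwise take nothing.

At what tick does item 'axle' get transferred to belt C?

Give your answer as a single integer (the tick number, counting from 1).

Answer: 2

Derivation:
Tick 1: prefer A, take nail from A; A=[urn,flask] B=[axle,knob,node] C=[nail]
Tick 2: prefer B, take axle from B; A=[urn,flask] B=[knob,node] C=[nail,axle]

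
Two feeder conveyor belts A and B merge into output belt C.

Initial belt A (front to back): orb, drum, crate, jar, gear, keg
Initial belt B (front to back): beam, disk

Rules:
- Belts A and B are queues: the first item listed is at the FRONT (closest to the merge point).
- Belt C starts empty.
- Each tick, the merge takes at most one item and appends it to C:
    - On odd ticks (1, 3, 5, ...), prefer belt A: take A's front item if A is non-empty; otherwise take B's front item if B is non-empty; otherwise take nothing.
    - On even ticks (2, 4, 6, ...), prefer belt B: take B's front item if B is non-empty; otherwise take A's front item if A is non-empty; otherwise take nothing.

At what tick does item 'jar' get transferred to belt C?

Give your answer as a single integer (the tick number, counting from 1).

Answer: 6

Derivation:
Tick 1: prefer A, take orb from A; A=[drum,crate,jar,gear,keg] B=[beam,disk] C=[orb]
Tick 2: prefer B, take beam from B; A=[drum,crate,jar,gear,keg] B=[disk] C=[orb,beam]
Tick 3: prefer A, take drum from A; A=[crate,jar,gear,keg] B=[disk] C=[orb,beam,drum]
Tick 4: prefer B, take disk from B; A=[crate,jar,gear,keg] B=[-] C=[orb,beam,drum,disk]
Tick 5: prefer A, take crate from A; A=[jar,gear,keg] B=[-] C=[orb,beam,drum,disk,crate]
Tick 6: prefer B, take jar from A; A=[gear,keg] B=[-] C=[orb,beam,drum,disk,crate,jar]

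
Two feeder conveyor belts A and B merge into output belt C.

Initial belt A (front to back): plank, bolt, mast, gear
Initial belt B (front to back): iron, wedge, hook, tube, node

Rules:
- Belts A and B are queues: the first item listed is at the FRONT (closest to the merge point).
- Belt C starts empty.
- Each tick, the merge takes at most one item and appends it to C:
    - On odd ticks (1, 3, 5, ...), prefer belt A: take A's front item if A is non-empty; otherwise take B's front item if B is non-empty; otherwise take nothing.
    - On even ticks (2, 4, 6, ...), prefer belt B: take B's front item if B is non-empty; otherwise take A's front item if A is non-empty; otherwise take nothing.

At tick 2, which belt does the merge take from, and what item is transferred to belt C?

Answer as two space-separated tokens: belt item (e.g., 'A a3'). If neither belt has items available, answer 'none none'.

Answer: B iron

Derivation:
Tick 1: prefer A, take plank from A; A=[bolt,mast,gear] B=[iron,wedge,hook,tube,node] C=[plank]
Tick 2: prefer B, take iron from B; A=[bolt,mast,gear] B=[wedge,hook,tube,node] C=[plank,iron]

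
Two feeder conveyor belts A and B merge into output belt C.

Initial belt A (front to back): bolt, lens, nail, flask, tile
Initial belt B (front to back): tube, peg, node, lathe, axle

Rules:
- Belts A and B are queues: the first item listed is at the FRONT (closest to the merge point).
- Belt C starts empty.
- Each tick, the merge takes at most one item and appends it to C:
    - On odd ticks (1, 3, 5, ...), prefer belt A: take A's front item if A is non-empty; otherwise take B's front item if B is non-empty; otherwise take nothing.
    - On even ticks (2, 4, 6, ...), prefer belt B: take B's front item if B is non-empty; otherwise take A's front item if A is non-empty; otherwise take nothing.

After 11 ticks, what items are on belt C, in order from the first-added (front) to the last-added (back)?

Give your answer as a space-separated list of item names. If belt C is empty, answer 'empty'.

Tick 1: prefer A, take bolt from A; A=[lens,nail,flask,tile] B=[tube,peg,node,lathe,axle] C=[bolt]
Tick 2: prefer B, take tube from B; A=[lens,nail,flask,tile] B=[peg,node,lathe,axle] C=[bolt,tube]
Tick 3: prefer A, take lens from A; A=[nail,flask,tile] B=[peg,node,lathe,axle] C=[bolt,tube,lens]
Tick 4: prefer B, take peg from B; A=[nail,flask,tile] B=[node,lathe,axle] C=[bolt,tube,lens,peg]
Tick 5: prefer A, take nail from A; A=[flask,tile] B=[node,lathe,axle] C=[bolt,tube,lens,peg,nail]
Tick 6: prefer B, take node from B; A=[flask,tile] B=[lathe,axle] C=[bolt,tube,lens,peg,nail,node]
Tick 7: prefer A, take flask from A; A=[tile] B=[lathe,axle] C=[bolt,tube,lens,peg,nail,node,flask]
Tick 8: prefer B, take lathe from B; A=[tile] B=[axle] C=[bolt,tube,lens,peg,nail,node,flask,lathe]
Tick 9: prefer A, take tile from A; A=[-] B=[axle] C=[bolt,tube,lens,peg,nail,node,flask,lathe,tile]
Tick 10: prefer B, take axle from B; A=[-] B=[-] C=[bolt,tube,lens,peg,nail,node,flask,lathe,tile,axle]
Tick 11: prefer A, both empty, nothing taken; A=[-] B=[-] C=[bolt,tube,lens,peg,nail,node,flask,lathe,tile,axle]

Answer: bolt tube lens peg nail node flask lathe tile axle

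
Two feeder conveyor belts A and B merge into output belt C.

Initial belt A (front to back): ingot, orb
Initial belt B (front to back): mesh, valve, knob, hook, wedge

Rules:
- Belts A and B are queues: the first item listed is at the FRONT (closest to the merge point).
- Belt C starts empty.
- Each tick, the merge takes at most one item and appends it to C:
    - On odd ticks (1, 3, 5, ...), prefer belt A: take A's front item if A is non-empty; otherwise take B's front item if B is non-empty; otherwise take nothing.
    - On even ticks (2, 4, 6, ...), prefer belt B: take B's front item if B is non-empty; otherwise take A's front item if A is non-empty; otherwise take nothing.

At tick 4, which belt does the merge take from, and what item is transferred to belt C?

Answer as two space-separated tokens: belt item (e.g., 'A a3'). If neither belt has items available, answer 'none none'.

Answer: B valve

Derivation:
Tick 1: prefer A, take ingot from A; A=[orb] B=[mesh,valve,knob,hook,wedge] C=[ingot]
Tick 2: prefer B, take mesh from B; A=[orb] B=[valve,knob,hook,wedge] C=[ingot,mesh]
Tick 3: prefer A, take orb from A; A=[-] B=[valve,knob,hook,wedge] C=[ingot,mesh,orb]
Tick 4: prefer B, take valve from B; A=[-] B=[knob,hook,wedge] C=[ingot,mesh,orb,valve]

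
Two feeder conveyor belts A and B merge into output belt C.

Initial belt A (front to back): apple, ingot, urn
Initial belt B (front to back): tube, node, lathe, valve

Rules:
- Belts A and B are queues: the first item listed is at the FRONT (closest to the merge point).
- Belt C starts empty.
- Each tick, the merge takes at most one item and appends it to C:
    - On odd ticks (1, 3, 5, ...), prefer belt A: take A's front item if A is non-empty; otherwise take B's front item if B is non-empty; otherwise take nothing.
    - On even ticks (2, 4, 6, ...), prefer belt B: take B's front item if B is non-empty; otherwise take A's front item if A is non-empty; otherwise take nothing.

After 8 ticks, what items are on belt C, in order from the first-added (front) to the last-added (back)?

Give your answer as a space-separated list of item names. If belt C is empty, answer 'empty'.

Answer: apple tube ingot node urn lathe valve

Derivation:
Tick 1: prefer A, take apple from A; A=[ingot,urn] B=[tube,node,lathe,valve] C=[apple]
Tick 2: prefer B, take tube from B; A=[ingot,urn] B=[node,lathe,valve] C=[apple,tube]
Tick 3: prefer A, take ingot from A; A=[urn] B=[node,lathe,valve] C=[apple,tube,ingot]
Tick 4: prefer B, take node from B; A=[urn] B=[lathe,valve] C=[apple,tube,ingot,node]
Tick 5: prefer A, take urn from A; A=[-] B=[lathe,valve] C=[apple,tube,ingot,node,urn]
Tick 6: prefer B, take lathe from B; A=[-] B=[valve] C=[apple,tube,ingot,node,urn,lathe]
Tick 7: prefer A, take valve from B; A=[-] B=[-] C=[apple,tube,ingot,node,urn,lathe,valve]
Tick 8: prefer B, both empty, nothing taken; A=[-] B=[-] C=[apple,tube,ingot,node,urn,lathe,valve]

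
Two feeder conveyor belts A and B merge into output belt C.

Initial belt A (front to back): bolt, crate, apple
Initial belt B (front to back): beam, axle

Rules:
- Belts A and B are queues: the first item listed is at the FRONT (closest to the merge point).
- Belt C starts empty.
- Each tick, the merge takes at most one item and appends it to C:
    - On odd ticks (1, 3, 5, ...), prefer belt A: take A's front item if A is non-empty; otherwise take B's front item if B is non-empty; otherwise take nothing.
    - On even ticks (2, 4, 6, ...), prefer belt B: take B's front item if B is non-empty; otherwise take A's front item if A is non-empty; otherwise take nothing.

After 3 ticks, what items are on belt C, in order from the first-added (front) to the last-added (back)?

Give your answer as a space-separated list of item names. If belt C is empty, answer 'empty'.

Answer: bolt beam crate

Derivation:
Tick 1: prefer A, take bolt from A; A=[crate,apple] B=[beam,axle] C=[bolt]
Tick 2: prefer B, take beam from B; A=[crate,apple] B=[axle] C=[bolt,beam]
Tick 3: prefer A, take crate from A; A=[apple] B=[axle] C=[bolt,beam,crate]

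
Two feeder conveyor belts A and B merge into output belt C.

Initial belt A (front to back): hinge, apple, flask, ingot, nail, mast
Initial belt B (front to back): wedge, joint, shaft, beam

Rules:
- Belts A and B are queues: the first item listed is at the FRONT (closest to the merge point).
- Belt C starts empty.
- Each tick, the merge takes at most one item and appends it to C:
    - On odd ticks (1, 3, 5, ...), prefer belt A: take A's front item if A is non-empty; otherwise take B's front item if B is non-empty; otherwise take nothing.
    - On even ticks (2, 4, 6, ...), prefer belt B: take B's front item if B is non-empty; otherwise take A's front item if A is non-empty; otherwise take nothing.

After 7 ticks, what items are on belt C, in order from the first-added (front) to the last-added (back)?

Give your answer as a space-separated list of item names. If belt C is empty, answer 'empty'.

Answer: hinge wedge apple joint flask shaft ingot

Derivation:
Tick 1: prefer A, take hinge from A; A=[apple,flask,ingot,nail,mast] B=[wedge,joint,shaft,beam] C=[hinge]
Tick 2: prefer B, take wedge from B; A=[apple,flask,ingot,nail,mast] B=[joint,shaft,beam] C=[hinge,wedge]
Tick 3: prefer A, take apple from A; A=[flask,ingot,nail,mast] B=[joint,shaft,beam] C=[hinge,wedge,apple]
Tick 4: prefer B, take joint from B; A=[flask,ingot,nail,mast] B=[shaft,beam] C=[hinge,wedge,apple,joint]
Tick 5: prefer A, take flask from A; A=[ingot,nail,mast] B=[shaft,beam] C=[hinge,wedge,apple,joint,flask]
Tick 6: prefer B, take shaft from B; A=[ingot,nail,mast] B=[beam] C=[hinge,wedge,apple,joint,flask,shaft]
Tick 7: prefer A, take ingot from A; A=[nail,mast] B=[beam] C=[hinge,wedge,apple,joint,flask,shaft,ingot]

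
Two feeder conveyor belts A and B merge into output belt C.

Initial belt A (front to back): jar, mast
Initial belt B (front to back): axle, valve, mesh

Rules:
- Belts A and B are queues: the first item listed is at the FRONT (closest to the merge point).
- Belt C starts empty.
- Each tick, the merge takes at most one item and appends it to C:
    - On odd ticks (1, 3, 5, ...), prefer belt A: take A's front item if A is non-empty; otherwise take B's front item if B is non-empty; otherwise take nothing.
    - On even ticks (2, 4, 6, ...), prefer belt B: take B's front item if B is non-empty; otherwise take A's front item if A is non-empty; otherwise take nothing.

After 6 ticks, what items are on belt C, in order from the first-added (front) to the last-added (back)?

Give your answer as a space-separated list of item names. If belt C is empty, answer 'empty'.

Tick 1: prefer A, take jar from A; A=[mast] B=[axle,valve,mesh] C=[jar]
Tick 2: prefer B, take axle from B; A=[mast] B=[valve,mesh] C=[jar,axle]
Tick 3: prefer A, take mast from A; A=[-] B=[valve,mesh] C=[jar,axle,mast]
Tick 4: prefer B, take valve from B; A=[-] B=[mesh] C=[jar,axle,mast,valve]
Tick 5: prefer A, take mesh from B; A=[-] B=[-] C=[jar,axle,mast,valve,mesh]
Tick 6: prefer B, both empty, nothing taken; A=[-] B=[-] C=[jar,axle,mast,valve,mesh]

Answer: jar axle mast valve mesh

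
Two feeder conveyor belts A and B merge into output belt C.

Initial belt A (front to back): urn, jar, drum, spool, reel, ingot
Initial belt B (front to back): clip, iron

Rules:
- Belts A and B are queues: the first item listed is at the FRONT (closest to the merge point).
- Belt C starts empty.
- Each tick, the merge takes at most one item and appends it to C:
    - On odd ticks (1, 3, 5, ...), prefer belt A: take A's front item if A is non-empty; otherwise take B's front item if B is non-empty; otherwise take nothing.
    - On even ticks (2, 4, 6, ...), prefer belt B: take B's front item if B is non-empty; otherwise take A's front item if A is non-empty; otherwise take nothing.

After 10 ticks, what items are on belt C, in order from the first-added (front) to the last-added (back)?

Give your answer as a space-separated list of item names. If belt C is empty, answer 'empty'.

Answer: urn clip jar iron drum spool reel ingot

Derivation:
Tick 1: prefer A, take urn from A; A=[jar,drum,spool,reel,ingot] B=[clip,iron] C=[urn]
Tick 2: prefer B, take clip from B; A=[jar,drum,spool,reel,ingot] B=[iron] C=[urn,clip]
Tick 3: prefer A, take jar from A; A=[drum,spool,reel,ingot] B=[iron] C=[urn,clip,jar]
Tick 4: prefer B, take iron from B; A=[drum,spool,reel,ingot] B=[-] C=[urn,clip,jar,iron]
Tick 5: prefer A, take drum from A; A=[spool,reel,ingot] B=[-] C=[urn,clip,jar,iron,drum]
Tick 6: prefer B, take spool from A; A=[reel,ingot] B=[-] C=[urn,clip,jar,iron,drum,spool]
Tick 7: prefer A, take reel from A; A=[ingot] B=[-] C=[urn,clip,jar,iron,drum,spool,reel]
Tick 8: prefer B, take ingot from A; A=[-] B=[-] C=[urn,clip,jar,iron,drum,spool,reel,ingot]
Tick 9: prefer A, both empty, nothing taken; A=[-] B=[-] C=[urn,clip,jar,iron,drum,spool,reel,ingot]
Tick 10: prefer B, both empty, nothing taken; A=[-] B=[-] C=[urn,clip,jar,iron,drum,spool,reel,ingot]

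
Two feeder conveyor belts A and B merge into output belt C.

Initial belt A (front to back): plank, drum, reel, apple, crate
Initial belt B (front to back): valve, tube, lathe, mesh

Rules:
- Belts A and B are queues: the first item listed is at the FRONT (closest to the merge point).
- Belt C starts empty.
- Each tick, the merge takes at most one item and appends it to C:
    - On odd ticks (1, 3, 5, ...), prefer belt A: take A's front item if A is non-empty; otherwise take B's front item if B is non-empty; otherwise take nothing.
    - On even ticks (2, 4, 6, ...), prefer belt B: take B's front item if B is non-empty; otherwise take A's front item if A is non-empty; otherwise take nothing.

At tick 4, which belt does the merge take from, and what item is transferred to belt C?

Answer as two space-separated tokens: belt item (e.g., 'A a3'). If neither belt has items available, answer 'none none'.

Answer: B tube

Derivation:
Tick 1: prefer A, take plank from A; A=[drum,reel,apple,crate] B=[valve,tube,lathe,mesh] C=[plank]
Tick 2: prefer B, take valve from B; A=[drum,reel,apple,crate] B=[tube,lathe,mesh] C=[plank,valve]
Tick 3: prefer A, take drum from A; A=[reel,apple,crate] B=[tube,lathe,mesh] C=[plank,valve,drum]
Tick 4: prefer B, take tube from B; A=[reel,apple,crate] B=[lathe,mesh] C=[plank,valve,drum,tube]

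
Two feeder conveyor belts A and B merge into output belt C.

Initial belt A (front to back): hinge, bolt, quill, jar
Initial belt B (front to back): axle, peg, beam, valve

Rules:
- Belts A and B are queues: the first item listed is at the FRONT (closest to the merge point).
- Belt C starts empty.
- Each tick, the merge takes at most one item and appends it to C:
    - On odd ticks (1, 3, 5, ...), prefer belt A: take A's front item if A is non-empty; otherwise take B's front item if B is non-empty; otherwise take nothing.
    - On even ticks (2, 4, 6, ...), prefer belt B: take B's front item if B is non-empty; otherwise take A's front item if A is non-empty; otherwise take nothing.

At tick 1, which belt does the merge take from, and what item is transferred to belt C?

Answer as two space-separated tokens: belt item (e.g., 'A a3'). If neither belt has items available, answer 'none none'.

Answer: A hinge

Derivation:
Tick 1: prefer A, take hinge from A; A=[bolt,quill,jar] B=[axle,peg,beam,valve] C=[hinge]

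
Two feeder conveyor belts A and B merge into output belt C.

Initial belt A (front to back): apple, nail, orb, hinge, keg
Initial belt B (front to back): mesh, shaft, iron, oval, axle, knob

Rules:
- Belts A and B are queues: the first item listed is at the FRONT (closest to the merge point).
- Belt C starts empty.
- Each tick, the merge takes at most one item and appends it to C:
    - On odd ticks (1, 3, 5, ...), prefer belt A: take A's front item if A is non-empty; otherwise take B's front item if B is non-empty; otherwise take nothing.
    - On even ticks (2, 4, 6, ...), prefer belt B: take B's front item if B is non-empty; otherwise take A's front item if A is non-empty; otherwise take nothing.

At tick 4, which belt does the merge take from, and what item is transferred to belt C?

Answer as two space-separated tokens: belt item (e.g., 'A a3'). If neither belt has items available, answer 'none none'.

Tick 1: prefer A, take apple from A; A=[nail,orb,hinge,keg] B=[mesh,shaft,iron,oval,axle,knob] C=[apple]
Tick 2: prefer B, take mesh from B; A=[nail,orb,hinge,keg] B=[shaft,iron,oval,axle,knob] C=[apple,mesh]
Tick 3: prefer A, take nail from A; A=[orb,hinge,keg] B=[shaft,iron,oval,axle,knob] C=[apple,mesh,nail]
Tick 4: prefer B, take shaft from B; A=[orb,hinge,keg] B=[iron,oval,axle,knob] C=[apple,mesh,nail,shaft]

Answer: B shaft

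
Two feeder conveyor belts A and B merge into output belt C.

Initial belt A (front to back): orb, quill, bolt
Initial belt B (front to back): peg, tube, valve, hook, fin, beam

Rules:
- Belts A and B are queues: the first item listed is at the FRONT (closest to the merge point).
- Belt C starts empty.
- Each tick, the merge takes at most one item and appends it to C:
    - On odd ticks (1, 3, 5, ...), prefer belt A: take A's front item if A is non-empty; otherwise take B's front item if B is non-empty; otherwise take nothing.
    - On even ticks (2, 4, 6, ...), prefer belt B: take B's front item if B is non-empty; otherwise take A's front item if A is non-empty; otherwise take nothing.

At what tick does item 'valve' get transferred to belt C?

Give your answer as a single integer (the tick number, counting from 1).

Answer: 6

Derivation:
Tick 1: prefer A, take orb from A; A=[quill,bolt] B=[peg,tube,valve,hook,fin,beam] C=[orb]
Tick 2: prefer B, take peg from B; A=[quill,bolt] B=[tube,valve,hook,fin,beam] C=[orb,peg]
Tick 3: prefer A, take quill from A; A=[bolt] B=[tube,valve,hook,fin,beam] C=[orb,peg,quill]
Tick 4: prefer B, take tube from B; A=[bolt] B=[valve,hook,fin,beam] C=[orb,peg,quill,tube]
Tick 5: prefer A, take bolt from A; A=[-] B=[valve,hook,fin,beam] C=[orb,peg,quill,tube,bolt]
Tick 6: prefer B, take valve from B; A=[-] B=[hook,fin,beam] C=[orb,peg,quill,tube,bolt,valve]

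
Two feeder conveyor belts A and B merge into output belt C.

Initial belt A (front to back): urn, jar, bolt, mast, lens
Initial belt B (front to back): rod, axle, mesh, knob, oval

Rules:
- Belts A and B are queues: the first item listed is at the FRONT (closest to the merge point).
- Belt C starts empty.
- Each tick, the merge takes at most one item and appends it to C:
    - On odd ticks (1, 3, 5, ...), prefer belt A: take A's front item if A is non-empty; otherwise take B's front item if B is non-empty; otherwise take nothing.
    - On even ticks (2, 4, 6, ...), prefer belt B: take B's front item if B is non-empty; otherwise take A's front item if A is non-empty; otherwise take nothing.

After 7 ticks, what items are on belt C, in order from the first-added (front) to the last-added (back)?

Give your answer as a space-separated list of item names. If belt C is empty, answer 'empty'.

Tick 1: prefer A, take urn from A; A=[jar,bolt,mast,lens] B=[rod,axle,mesh,knob,oval] C=[urn]
Tick 2: prefer B, take rod from B; A=[jar,bolt,mast,lens] B=[axle,mesh,knob,oval] C=[urn,rod]
Tick 3: prefer A, take jar from A; A=[bolt,mast,lens] B=[axle,mesh,knob,oval] C=[urn,rod,jar]
Tick 4: prefer B, take axle from B; A=[bolt,mast,lens] B=[mesh,knob,oval] C=[urn,rod,jar,axle]
Tick 5: prefer A, take bolt from A; A=[mast,lens] B=[mesh,knob,oval] C=[urn,rod,jar,axle,bolt]
Tick 6: prefer B, take mesh from B; A=[mast,lens] B=[knob,oval] C=[urn,rod,jar,axle,bolt,mesh]
Tick 7: prefer A, take mast from A; A=[lens] B=[knob,oval] C=[urn,rod,jar,axle,bolt,mesh,mast]

Answer: urn rod jar axle bolt mesh mast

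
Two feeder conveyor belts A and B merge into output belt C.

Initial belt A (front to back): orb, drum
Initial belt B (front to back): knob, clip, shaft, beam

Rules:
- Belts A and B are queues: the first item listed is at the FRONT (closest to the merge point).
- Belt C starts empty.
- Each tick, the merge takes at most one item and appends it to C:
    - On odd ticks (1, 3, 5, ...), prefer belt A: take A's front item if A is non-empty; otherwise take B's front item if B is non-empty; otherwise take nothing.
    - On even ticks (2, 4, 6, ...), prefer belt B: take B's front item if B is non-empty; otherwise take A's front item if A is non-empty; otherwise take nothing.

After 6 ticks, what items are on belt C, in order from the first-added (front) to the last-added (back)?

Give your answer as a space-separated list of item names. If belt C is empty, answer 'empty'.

Tick 1: prefer A, take orb from A; A=[drum] B=[knob,clip,shaft,beam] C=[orb]
Tick 2: prefer B, take knob from B; A=[drum] B=[clip,shaft,beam] C=[orb,knob]
Tick 3: prefer A, take drum from A; A=[-] B=[clip,shaft,beam] C=[orb,knob,drum]
Tick 4: prefer B, take clip from B; A=[-] B=[shaft,beam] C=[orb,knob,drum,clip]
Tick 5: prefer A, take shaft from B; A=[-] B=[beam] C=[orb,knob,drum,clip,shaft]
Tick 6: prefer B, take beam from B; A=[-] B=[-] C=[orb,knob,drum,clip,shaft,beam]

Answer: orb knob drum clip shaft beam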